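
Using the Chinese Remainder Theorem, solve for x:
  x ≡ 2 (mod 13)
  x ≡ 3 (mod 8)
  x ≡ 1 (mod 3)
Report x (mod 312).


Moduli 13, 8, 3 are pairwise coprime; by CRT there is a unique solution modulo M = 13 · 8 · 3 = 312.
Solve pairwise, accumulating the modulus:
  Start with x ≡ 2 (mod 13).
  Combine with x ≡ 3 (mod 8): since gcd(13, 8) = 1, we get a unique residue mod 104.
    Write x = 2 + 13·t and substitute into x ≡ 3 (mod 8): 13·t ≡ 3 − 2 = 1 (mod 8).
    Reduce coefficients mod 8: 5·t ≡ 1 (mod 8).
    The inverse of 5 mod 8 is 5 (since 5·5 = 25 = 3·8 + 1), so t ≡ 5·1 = 5 ≡ 5 (mod 8).
    Then x = 2 + 13·5 = 67, valid modulo lcm(13, 8) = 104: x ≡ 67 (mod 104).
  Combine with x ≡ 1 (mod 3): since gcd(104, 3) = 1, we get a unique residue mod 312.
    Write x = 67 + 104·t and substitute into x ≡ 1 (mod 3): 104·t ≡ 1 − 67 = -66 (mod 3).
    Reduce coefficients mod 3: 2·t ≡ 0 (mod 3).
    The inverse of 2 mod 3 is 2 (since 2·2 = 4 = 1·3 + 1), so t ≡ 2·0 = 0 ≡ 0 (mod 3).
    Then x = 67 + 104·0 = 67, valid modulo lcm(104, 3) = 312: x ≡ 67 (mod 312).
Verify: 67 mod 13 = 2 ✓, 67 mod 8 = 3 ✓, 67 mod 3 = 1 ✓.

x ≡ 67 (mod 312).


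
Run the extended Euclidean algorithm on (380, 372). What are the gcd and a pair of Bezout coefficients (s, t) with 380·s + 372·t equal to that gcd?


Euclidean algorithm on (380, 372) — divide until remainder is 0:
  380 = 1 · 372 + 8
  372 = 46 · 8 + 4
  8 = 2 · 4 + 0
gcd(380, 372) = 4.
Track Bezout coefficients alongside the remainders: start with r₀ = 380 = a·1 + b·0 (s = 1, t = 0) and r₁ = 372 = a·0 + b·1 (s = 0, t = 1); each new remainder r_{k+1} = r_{k-1} − q_k·r_k inherits s_{k+1} = s_{k-1} − q_k·s_k, t_{k+1} = t_{k-1} − q_k·t_k, so r_k = a·s_k + b·t_k at every step:
  q = 1: r = 8, s = 1 − 1·0 = 1, t = 0 − 1·1 = -1  (check: 380·1 + 372·(-1) = 8)
  q = 46: r = 4, s = 0 − 46·1 = -46, t = 1 − 46·(-1) = 47  (check: 380·(-46) + 372·47 = 4)
The row with r = 4 (the gcd) gives the Bezout coefficients s = -46, t = 47.
Result: 380 · (-46) + 372 · (47) = 4.

gcd(380, 372) = 4; s = -46, t = 47 (check: 380·(-46) + 372·47 = 4).


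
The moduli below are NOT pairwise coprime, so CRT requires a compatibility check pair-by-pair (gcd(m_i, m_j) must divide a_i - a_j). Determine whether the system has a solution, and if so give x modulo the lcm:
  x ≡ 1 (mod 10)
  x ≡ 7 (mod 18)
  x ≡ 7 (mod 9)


Moduli 10, 18, 9 are not pairwise coprime, so CRT works modulo lcm(m_i) when all pairwise compatibility conditions hold.
Pairwise compatibility: gcd(m_i, m_j) must divide a_i - a_j for every pair.
Merge one congruence at a time:
  Start: x ≡ 1 (mod 10).
  Combine with x ≡ 7 (mod 18): gcd(10, 18) = 2; 7 - 1 = 6, which IS divisible by 2, so compatible.
    Write x = 1 + 10·t and substitute into x ≡ 7 (mod 18): 10·t ≡ 7 − 1 = 6 (mod 18).
    Divide the congruence (and modulus) by g = 2: 5·t ≡ 3 (mod 9).
    The inverse of 5 mod 9 is 2 (since 5·2 = 10 = 1·9 + 1), so t ≡ 2·3 = 6 ≡ 6 (mod 9).
    Then x = 1 + 10·6 = 61, valid modulo lcm(10, 18) = 90: x ≡ 61 (mod 90).
  Combine with x ≡ 7 (mod 9): gcd(90, 9) = 9; 7 - 61 = -54, which IS divisible by 9, so compatible.
    Write x = 61 + 90·t and substitute into x ≡ 7 (mod 9): 90·t ≡ 7 − 61 = -54 (mod 9).
    Divide the congruence (and modulus) by g = 9: 10·t ≡ -6 (mod 1).
    Modulo 1 every t works; take t = 0.
    Then x = 61 + 90·0 = 61, valid modulo lcm(90, 9) = 90: x ≡ 61 (mod 90).
Verify: 61 mod 10 = 1, 61 mod 18 = 7, 61 mod 9 = 7.

x ≡ 61 (mod 90).


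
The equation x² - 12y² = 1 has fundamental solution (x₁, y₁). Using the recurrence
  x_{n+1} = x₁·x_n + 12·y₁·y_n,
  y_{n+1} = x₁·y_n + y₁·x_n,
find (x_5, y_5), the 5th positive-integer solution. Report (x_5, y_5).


Step 1: Find the fundamental solution (x₁, y₁) of x² - 12y² = 1.
  Expand √12 as a continued fraction. a₀ = ⌊√12⌋ = 3; iterate m_{k+1} = d_k·a_k − m_k, d_{k+1} = (12 − m_{k+1}²)/d_k, a_{k+1} = ⌊(a₀ + m_{k+1})/d_{k+1}⌋ (starting m₀ = 0, d₀ = 1), with convergents p_k = a_k·p_{k-1} + p_{k-2}, q_k = a_k·q_{k-1} + q_{k-2} (p₋₁ = 1, q₋₁ = 0):
  k = 0: a₀ = 3; p₀/q₀ = 3/1; p₀² − 12·q₀² = 9 − 12 = -3.
  k = 1: m = 3, d = 3, a = ⌊(3 + 3)/3⌋ = 2; p/q = (2·3 + 1)/(2·1 + 0) = 7/2; p² − 12·q² = 49 − 48 = 1.
  The first convergent with p² − 12·q² = 1 gives the fundamental solution (x₁, y₁) = (7, 2).
Step 2: Apply the recurrence (x_{n+1}, y_{n+1}) = (x₁x_n + 12y₁y_n, x₁y_n + y₁x_n) repeatedly.
  From (x_1, y_1) = (7, 2): x_2 = 7·7 + 12·2·2 = 97; y_2 = 7·2 + 2·7 = 28.
  From (x_2, y_2) = (97, 28): x_3 = 7·97 + 12·2·28 = 1351; y_3 = 7·28 + 2·97 = 390.
  From (x_3, y_3) = (1351, 390): x_4 = 7·1351 + 12·2·390 = 18817; y_4 = 7·390 + 2·1351 = 5432.
  From (x_4, y_4) = (18817, 5432): x_5 = 7·18817 + 12·2·5432 = 262087; y_5 = 7·5432 + 2·18817 = 75658.
Step 3: Verify x_5² - 12·y_5² = 68689595569 - 68689595568 = 1 (should be 1). ✓

(x_1, y_1) = (7, 2); (x_5, y_5) = (262087, 75658).


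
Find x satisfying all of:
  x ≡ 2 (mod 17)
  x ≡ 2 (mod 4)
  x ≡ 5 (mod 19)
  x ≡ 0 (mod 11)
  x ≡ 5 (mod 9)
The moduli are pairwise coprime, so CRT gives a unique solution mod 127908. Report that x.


Product of moduli M = 17 · 4 · 19 · 11 · 9 = 127908.
Merge one congruence at a time:
  Start: x ≡ 2 (mod 17).
  Combine with x ≡ 2 (mod 4); new modulus lcm = 68.
    Write x = 2 + 17·t and substitute into x ≡ 2 (mod 4): 17·t ≡ 2 − 2 = 0 (mod 4).
    Reduce coefficients mod 4: 1·t ≡ 0 (mod 4).
    So t ≡ 0 (mod 4).
    Then x = 2 + 17·0 = 2, valid modulo lcm(17, 4) = 68: x ≡ 2 (mod 68).
  Combine with x ≡ 5 (mod 19); new modulus lcm = 1292.
    Write x = 2 + 68·t and substitute into x ≡ 5 (mod 19): 68·t ≡ 5 − 2 = 3 (mod 19).
    Reduce coefficients mod 19: 11·t ≡ 3 (mod 19).
    The inverse of 11 mod 19 is 7 (since 11·7 = 77 = 4·19 + 1), so t ≡ 7·3 = 21 ≡ 2 (mod 19).
    Then x = 2 + 68·2 = 138, valid modulo lcm(68, 19) = 1292: x ≡ 138 (mod 1292).
  Combine with x ≡ 0 (mod 11); new modulus lcm = 14212.
    Write x = 138 + 1292·t and substitute into x ≡ 0 (mod 11): 1292·t ≡ 0 − 138 = -138 (mod 11).
    Reduce coefficients mod 11: 5·t ≡ 5 (mod 11).
    The inverse of 5 mod 11 is 9 (since 5·9 = 45 = 4·11 + 1), so t ≡ 9·5 = 45 ≡ 1 (mod 11).
    Then x = 138 + 1292·1 = 1430, valid modulo lcm(1292, 11) = 14212: x ≡ 1430 (mod 14212).
  Combine with x ≡ 5 (mod 9); new modulus lcm = 127908.
    Write x = 1430 + 14212·t and substitute into x ≡ 5 (mod 9): 14212·t ≡ 5 − 1430 = -1425 (mod 9).
    Reduce coefficients mod 9: 1·t ≡ 6 (mod 9).
    So t ≡ 6 (mod 9).
    Then x = 1430 + 14212·6 = 86702, valid modulo lcm(14212, 9) = 127908: x ≡ 86702 (mod 127908).
Verify against each original: 86702 mod 17 = 2, 86702 mod 4 = 2, 86702 mod 19 = 5, 86702 mod 11 = 0, 86702 mod 9 = 5.

x ≡ 86702 (mod 127908).


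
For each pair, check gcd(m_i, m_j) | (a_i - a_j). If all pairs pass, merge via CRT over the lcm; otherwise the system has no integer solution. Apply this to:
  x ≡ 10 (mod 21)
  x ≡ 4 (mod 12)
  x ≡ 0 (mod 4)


Moduli 21, 12, 4 are not pairwise coprime, so CRT works modulo lcm(m_i) when all pairwise compatibility conditions hold.
Pairwise compatibility: gcd(m_i, m_j) must divide a_i - a_j for every pair.
Merge one congruence at a time:
  Start: x ≡ 10 (mod 21).
  Combine with x ≡ 4 (mod 12): gcd(21, 12) = 3; 4 - 10 = -6, which IS divisible by 3, so compatible.
    Write x = 10 + 21·t and substitute into x ≡ 4 (mod 12): 21·t ≡ 4 − 10 = -6 (mod 12).
    Divide the congruence (and modulus) by g = 3: 7·t ≡ -2 (mod 4).
    Reduce coefficients mod 4: 3·t ≡ 2 (mod 4).
    The inverse of 3 mod 4 is 3 (since 3·3 = 9 = 2·4 + 1), so t ≡ 3·2 = 6 ≡ 2 (mod 4).
    Then x = 10 + 21·2 = 52, valid modulo lcm(21, 12) = 84: x ≡ 52 (mod 84).
  Combine with x ≡ 0 (mod 4): gcd(84, 4) = 4; 0 - 52 = -52, which IS divisible by 4, so compatible.
    Write x = 52 + 84·t and substitute into x ≡ 0 (mod 4): 84·t ≡ 0 − 52 = -52 (mod 4).
    Divide the congruence (and modulus) by g = 4: 21·t ≡ -13 (mod 1).
    Modulo 1 every t works; take t = 0.
    Then x = 52 + 84·0 = 52, valid modulo lcm(84, 4) = 84: x ≡ 52 (mod 84).
Verify: 52 mod 21 = 10, 52 mod 12 = 4, 52 mod 4 = 0.

x ≡ 52 (mod 84).


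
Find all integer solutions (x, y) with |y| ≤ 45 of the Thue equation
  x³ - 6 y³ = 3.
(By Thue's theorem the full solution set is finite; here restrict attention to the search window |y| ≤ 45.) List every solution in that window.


The equation is x³ - 6y³ = 3. For fixed y, x³ = 6·y³ + 3, so a solution requires the RHS to be a perfect cube.
Strategy: iterate y from -45 to 45, compute RHS = 6·y³ + 3, and check whether it is a (positive or negative) perfect cube.
Check small values of y:
  y = 0: RHS = 3 is not a perfect cube.
  y = 1: RHS = 9 is not a perfect cube.
  y = -1: RHS = -3 is not a perfect cube.
  y = 2: RHS = 51 is not a perfect cube.
  y = -2: RHS = -45 is not a perfect cube.
  y = 3: RHS = 165 is not a perfect cube.
  y = -3: RHS = -159 is not a perfect cube.
Continuing the search up to |y| = 45 finds no solutions either.
No (x, y) in the scanned range satisfies the equation.

No integer solutions with |y| ≤ 45.


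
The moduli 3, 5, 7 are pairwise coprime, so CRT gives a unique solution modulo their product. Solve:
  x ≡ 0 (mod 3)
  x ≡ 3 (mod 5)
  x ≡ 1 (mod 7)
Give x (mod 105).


Moduli 3, 5, 7 are pairwise coprime; by CRT there is a unique solution modulo M = 3 · 5 · 7 = 105.
Solve pairwise, accumulating the modulus:
  Start with x ≡ 0 (mod 3).
  Combine with x ≡ 3 (mod 5): since gcd(3, 5) = 1, we get a unique residue mod 15.
    Write x = 0 + 3·t and substitute into x ≡ 3 (mod 5): 3·t ≡ 3 − 0 = 3 (mod 5).
    The inverse of 3 mod 5 is 2 (since 3·2 = 6 = 1·5 + 1), so t ≡ 2·3 = 6 ≡ 1 (mod 5).
    Then x = 0 + 3·1 = 3, valid modulo lcm(3, 5) = 15: x ≡ 3 (mod 15).
  Combine with x ≡ 1 (mod 7): since gcd(15, 7) = 1, we get a unique residue mod 105.
    Write x = 3 + 15·t and substitute into x ≡ 1 (mod 7): 15·t ≡ 1 − 3 = -2 (mod 7).
    Reduce coefficients mod 7: 1·t ≡ 5 (mod 7).
    So t ≡ 5 (mod 7).
    Then x = 3 + 15·5 = 78, valid modulo lcm(15, 7) = 105: x ≡ 78 (mod 105).
Verify: 78 mod 3 = 0 ✓, 78 mod 5 = 3 ✓, 78 mod 7 = 1 ✓.

x ≡ 78 (mod 105).


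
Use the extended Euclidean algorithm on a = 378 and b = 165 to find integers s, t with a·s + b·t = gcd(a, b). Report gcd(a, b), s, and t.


Euclidean algorithm on (378, 165) — divide until remainder is 0:
  378 = 2 · 165 + 48
  165 = 3 · 48 + 21
  48 = 2 · 21 + 6
  21 = 3 · 6 + 3
  6 = 2 · 3 + 0
gcd(378, 165) = 3.
Track Bezout coefficients alongside the remainders: start with r₀ = 378 = a·1 + b·0 (s = 1, t = 0) and r₁ = 165 = a·0 + b·1 (s = 0, t = 1); each new remainder r_{k+1} = r_{k-1} − q_k·r_k inherits s_{k+1} = s_{k-1} − q_k·s_k, t_{k+1} = t_{k-1} − q_k·t_k, so r_k = a·s_k + b·t_k at every step:
  q = 2: r = 48, s = 1 − 2·0 = 1, t = 0 − 2·1 = -2  (check: 378·1 + 165·(-2) = 48)
  q = 3: r = 21, s = 0 − 3·1 = -3, t = 1 − 3·(-2) = 7  (check: 378·(-3) + 165·7 = 21)
  q = 2: r = 6, s = 1 − 2·(-3) = 7, t = -2 − 2·7 = -16  (check: 378·7 + 165·(-16) = 6)
  q = 3: r = 3, s = -3 − 3·7 = -24, t = 7 − 3·(-16) = 55  (check: 378·(-24) + 165·55 = 3)
The row with r = 3 (the gcd) gives the Bezout coefficients s = -24, t = 55.
Result: 378 · (-24) + 165 · (55) = 3.

gcd(378, 165) = 3; s = -24, t = 55 (check: 378·(-24) + 165·55 = 3).


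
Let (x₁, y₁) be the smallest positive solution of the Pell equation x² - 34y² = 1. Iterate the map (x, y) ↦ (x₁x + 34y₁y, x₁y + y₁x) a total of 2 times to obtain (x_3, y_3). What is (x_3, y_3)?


Step 1: Find the fundamental solution (x₁, y₁) of x² - 34y² = 1.
  Expand √34 as a continued fraction. a₀ = ⌊√34⌋ = 5; iterate m_{k+1} = d_k·a_k − m_k, d_{k+1} = (34 − m_{k+1}²)/d_k, a_{k+1} = ⌊(a₀ + m_{k+1})/d_{k+1}⌋ (starting m₀ = 0, d₀ = 1), with convergents p_k = a_k·p_{k-1} + p_{k-2}, q_k = a_k·q_{k-1} + q_{k-2} (p₋₁ = 1, q₋₁ = 0):
  k = 0: a₀ = 5; p₀/q₀ = 5/1; p₀² − 34·q₀² = 25 − 34 = -9.
  k = 1: m = 5, d = 9, a = ⌊(5 + 5)/9⌋ = 1; p/q = (1·5 + 1)/(1·1 + 0) = 6/1; p² − 34·q² = 36 − 34 = 2.
  k = 2: m = 4, d = 2, a = ⌊(5 + 4)/2⌋ = 4; p/q = (4·6 + 5)/(4·1 + 1) = 29/5; p² − 34·q² = 841 − 850 = -9.
  k = 3: m = 4, d = 9, a = ⌊(5 + 4)/9⌋ = 1; p/q = (1·29 + 6)/(1·5 + 1) = 35/6; p² − 34·q² = 1225 − 1224 = 1.
  The first convergent with p² − 34·q² = 1 gives the fundamental solution (x₁, y₁) = (35, 6).
Step 2: Apply the recurrence (x_{n+1}, y_{n+1}) = (x₁x_n + 34y₁y_n, x₁y_n + y₁x_n) repeatedly.
  From (x_1, y_1) = (35, 6): x_2 = 35·35 + 34·6·6 = 2449; y_2 = 35·6 + 6·35 = 420.
  From (x_2, y_2) = (2449, 420): x_3 = 35·2449 + 34·6·420 = 171395; y_3 = 35·420 + 6·2449 = 29394.
Step 3: Verify x_3² - 34·y_3² = 29376246025 - 29376246024 = 1 (should be 1). ✓

(x_1, y_1) = (35, 6); (x_3, y_3) = (171395, 29394).


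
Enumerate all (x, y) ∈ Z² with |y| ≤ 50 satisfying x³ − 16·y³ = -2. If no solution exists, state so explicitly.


The equation is x³ - 16y³ = -2. For fixed y, x³ = 16·y³ − 2, so a solution requires the RHS to be a perfect cube.
Strategy: iterate y from -50 to 50, compute RHS = 16·y³ − 2, and check whether it is a (positive or negative) perfect cube.
Check small values of y:
  y = 0: RHS = -2 is not a perfect cube.
  y = 1: RHS = 14 is not a perfect cube.
  y = -1: RHS = -18 is not a perfect cube.
  y = 2: RHS = 126 is not a perfect cube.
  y = -2: RHS = -130 is not a perfect cube.
  y = 3: RHS = 430 is not a perfect cube.
  y = -3: RHS = -434 is not a perfect cube.
Continuing the search up to |y| = 50 finds no solutions either.
No (x, y) in the scanned range satisfies the equation.

No integer solutions with |y| ≤ 50.


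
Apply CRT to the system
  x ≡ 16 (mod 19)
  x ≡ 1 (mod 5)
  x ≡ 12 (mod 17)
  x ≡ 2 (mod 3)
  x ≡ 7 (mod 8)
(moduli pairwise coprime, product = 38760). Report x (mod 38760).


Product of moduli M = 19 · 5 · 17 · 3 · 8 = 38760.
Merge one congruence at a time:
  Start: x ≡ 16 (mod 19).
  Combine with x ≡ 1 (mod 5); new modulus lcm = 95.
    Write x = 16 + 19·t and substitute into x ≡ 1 (mod 5): 19·t ≡ 1 − 16 = -15 (mod 5).
    Reduce coefficients mod 5: 4·t ≡ 0 (mod 5).
    The inverse of 4 mod 5 is 4 (since 4·4 = 16 = 3·5 + 1), so t ≡ 4·0 = 0 ≡ 0 (mod 5).
    Then x = 16 + 19·0 = 16, valid modulo lcm(19, 5) = 95: x ≡ 16 (mod 95).
  Combine with x ≡ 12 (mod 17); new modulus lcm = 1615.
    Write x = 16 + 95·t and substitute into x ≡ 12 (mod 17): 95·t ≡ 12 − 16 = -4 (mod 17).
    Reduce coefficients mod 17: 10·t ≡ 13 (mod 17).
    The inverse of 10 mod 17 is 12 (since 10·12 = 120 = 7·17 + 1), so t ≡ 12·13 = 156 ≡ 3 (mod 17).
    Then x = 16 + 95·3 = 301, valid modulo lcm(95, 17) = 1615: x ≡ 301 (mod 1615).
  Combine with x ≡ 2 (mod 3); new modulus lcm = 4845.
    Write x = 301 + 1615·t and substitute into x ≡ 2 (mod 3): 1615·t ≡ 2 − 301 = -299 (mod 3).
    Reduce coefficients mod 3: 1·t ≡ 1 (mod 3).
    So t ≡ 1 (mod 3).
    Then x = 301 + 1615·1 = 1916, valid modulo lcm(1615, 3) = 4845: x ≡ 1916 (mod 4845).
  Combine with x ≡ 7 (mod 8); new modulus lcm = 38760.
    Write x = 1916 + 4845·t and substitute into x ≡ 7 (mod 8): 4845·t ≡ 7 − 1916 = -1909 (mod 8).
    Reduce coefficients mod 8: 5·t ≡ 3 (mod 8).
    The inverse of 5 mod 8 is 5 (since 5·5 = 25 = 3·8 + 1), so t ≡ 5·3 = 15 ≡ 7 (mod 8).
    Then x = 1916 + 4845·7 = 35831, valid modulo lcm(4845, 8) = 38760: x ≡ 35831 (mod 38760).
Verify against each original: 35831 mod 19 = 16, 35831 mod 5 = 1, 35831 mod 17 = 12, 35831 mod 3 = 2, 35831 mod 8 = 7.

x ≡ 35831 (mod 38760).


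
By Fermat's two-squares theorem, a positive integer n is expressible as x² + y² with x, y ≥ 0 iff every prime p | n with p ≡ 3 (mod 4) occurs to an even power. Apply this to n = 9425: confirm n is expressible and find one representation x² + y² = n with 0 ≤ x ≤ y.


Step 1: Factor n = 9425 = 5^2 · 13 · 29.
Step 2: Check the mod-4 condition on each prime factor: 5 ≡ 1 (mod 4), exponent 2; 13 ≡ 1 (mod 4), exponent 1; 29 ≡ 1 (mod 4), exponent 1.
All primes ≡ 3 (mod 4) appear to even exponent (or don't appear), so by the two-squares theorem n IS expressible as a sum of two squares.
Step 3: Build a representation. Group n = k² · m with k = 5 and m = 13 · 29 = 377 (a product of primes ≡ 1 (mod 4)); a representation of m scales to one of n via (k·x)² + (k·y)² = k²(x² + y²). Each prime p ≡ 1 (mod 4) is itself a sum of two squares; find a² by testing p − a² for a perfect square:
  13: 13 − 1² = 12, 13 − 2² = 9 = 3² ⇒ 13 = 2² + 3².
  29: 29 − 1² = 28, 29 − 2² = 25 = 5² ⇒ 29 = 2² + 5².
  Combine using the Brahmagupta–Fibonacci identity (a² + b²)(c² + d²) = (ac − bd)² + (ad + bc)² = (ac + bd)² + (ad − bc)²:
  13 · 29 = 377: from (2² + 3²)(2² + 5²), take (2·2 − 3·5, 2·5 + 3·2) = (4 − 15, 10 + 6) = (-11, 16); dropping signs (only squares matter) gives (11, 16); check 11² + 16² = 121 + 256 = 377 ✓.
  Scale by k = 5: (5·11, 5·16) = (55, 80).
Step 4: Order so x ≤ y and verify: 55² + 80² = 3025 + 6400 = 9425 = n. ✓

n = 9425 = 55² + 80² (one valid representation with x ≤ y).


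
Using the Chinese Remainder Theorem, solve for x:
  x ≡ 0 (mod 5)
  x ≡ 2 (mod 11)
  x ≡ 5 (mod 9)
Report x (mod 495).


Moduli 5, 11, 9 are pairwise coprime; by CRT there is a unique solution modulo M = 5 · 11 · 9 = 495.
Solve pairwise, accumulating the modulus:
  Start with x ≡ 0 (mod 5).
  Combine with x ≡ 2 (mod 11): since gcd(5, 11) = 1, we get a unique residue mod 55.
    Write x = 0 + 5·t and substitute into x ≡ 2 (mod 11): 5·t ≡ 2 − 0 = 2 (mod 11).
    The inverse of 5 mod 11 is 9 (since 5·9 = 45 = 4·11 + 1), so t ≡ 9·2 = 18 ≡ 7 (mod 11).
    Then x = 0 + 5·7 = 35, valid modulo lcm(5, 11) = 55: x ≡ 35 (mod 55).
  Combine with x ≡ 5 (mod 9): since gcd(55, 9) = 1, we get a unique residue mod 495.
    Write x = 35 + 55·t and substitute into x ≡ 5 (mod 9): 55·t ≡ 5 − 35 = -30 (mod 9).
    Reduce coefficients mod 9: 1·t ≡ 6 (mod 9).
    So t ≡ 6 (mod 9).
    Then x = 35 + 55·6 = 365, valid modulo lcm(55, 9) = 495: x ≡ 365 (mod 495).
Verify: 365 mod 5 = 0 ✓, 365 mod 11 = 2 ✓, 365 mod 9 = 5 ✓.

x ≡ 365 (mod 495).


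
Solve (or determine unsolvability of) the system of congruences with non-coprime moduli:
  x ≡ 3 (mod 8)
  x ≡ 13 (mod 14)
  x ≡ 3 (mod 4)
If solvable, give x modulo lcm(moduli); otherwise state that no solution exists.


Moduli 8, 14, 4 are not pairwise coprime, so CRT works modulo lcm(m_i) when all pairwise compatibility conditions hold.
Pairwise compatibility: gcd(m_i, m_j) must divide a_i - a_j for every pair.
Merge one congruence at a time:
  Start: x ≡ 3 (mod 8).
  Combine with x ≡ 13 (mod 14): gcd(8, 14) = 2; 13 - 3 = 10, which IS divisible by 2, so compatible.
    Write x = 3 + 8·t and substitute into x ≡ 13 (mod 14): 8·t ≡ 13 − 3 = 10 (mod 14).
    Divide the congruence (and modulus) by g = 2: 4·t ≡ 5 (mod 7).
    The inverse of 4 mod 7 is 2 (since 4·2 = 8 = 1·7 + 1), so t ≡ 2·5 = 10 ≡ 3 (mod 7).
    Then x = 3 + 8·3 = 27, valid modulo lcm(8, 14) = 56: x ≡ 27 (mod 56).
  Combine with x ≡ 3 (mod 4): gcd(56, 4) = 4; 3 - 27 = -24, which IS divisible by 4, so compatible.
    Write x = 27 + 56·t and substitute into x ≡ 3 (mod 4): 56·t ≡ 3 − 27 = -24 (mod 4).
    Divide the congruence (and modulus) by g = 4: 14·t ≡ -6 (mod 1).
    Modulo 1 every t works; take t = 0.
    Then x = 27 + 56·0 = 27, valid modulo lcm(56, 4) = 56: x ≡ 27 (mod 56).
Verify: 27 mod 8 = 3, 27 mod 14 = 13, 27 mod 4 = 3.

x ≡ 27 (mod 56).


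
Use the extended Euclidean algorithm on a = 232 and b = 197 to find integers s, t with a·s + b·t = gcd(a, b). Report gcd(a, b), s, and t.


Euclidean algorithm on (232, 197) — divide until remainder is 0:
  232 = 1 · 197 + 35
  197 = 5 · 35 + 22
  35 = 1 · 22 + 13
  22 = 1 · 13 + 9
  13 = 1 · 9 + 4
  9 = 2 · 4 + 1
  4 = 4 · 1 + 0
gcd(232, 197) = 1.
Track Bezout coefficients alongside the remainders: start with r₀ = 232 = a·1 + b·0 (s = 1, t = 0) and r₁ = 197 = a·0 + b·1 (s = 0, t = 1); each new remainder r_{k+1} = r_{k-1} − q_k·r_k inherits s_{k+1} = s_{k-1} − q_k·s_k, t_{k+1} = t_{k-1} − q_k·t_k, so r_k = a·s_k + b·t_k at every step:
  q = 1: r = 35, s = 1 − 1·0 = 1, t = 0 − 1·1 = -1  (check: 232·1 + 197·(-1) = 35)
  q = 5: r = 22, s = 0 − 5·1 = -5, t = 1 − 5·(-1) = 6  (check: 232·(-5) + 197·6 = 22)
  q = 1: r = 13, s = 1 − 1·(-5) = 6, t = -1 − 1·6 = -7  (check: 232·6 + 197·(-7) = 13)
  q = 1: r = 9, s = -5 − 1·6 = -11, t = 6 − 1·(-7) = 13  (check: 232·(-11) + 197·13 = 9)
  q = 1: r = 4, s = 6 − 1·(-11) = 17, t = -7 − 1·13 = -20  (check: 232·17 + 197·(-20) = 4)
  q = 2: r = 1, s = -11 − 2·17 = -45, t = 13 − 2·(-20) = 53  (check: 232·(-45) + 197·53 = 1)
The row with r = 1 (the gcd) gives the Bezout coefficients s = -45, t = 53.
Result: 232 · (-45) + 197 · (53) = 1.

gcd(232, 197) = 1; s = -45, t = 53 (check: 232·(-45) + 197·53 = 1).


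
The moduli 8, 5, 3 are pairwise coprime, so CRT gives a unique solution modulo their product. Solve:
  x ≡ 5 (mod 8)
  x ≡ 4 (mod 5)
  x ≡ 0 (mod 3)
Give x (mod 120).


Moduli 8, 5, 3 are pairwise coprime; by CRT there is a unique solution modulo M = 8 · 5 · 3 = 120.
Solve pairwise, accumulating the modulus:
  Start with x ≡ 5 (mod 8).
  Combine with x ≡ 4 (mod 5): since gcd(8, 5) = 1, we get a unique residue mod 40.
    Write x = 5 + 8·t and substitute into x ≡ 4 (mod 5): 8·t ≡ 4 − 5 = -1 (mod 5).
    Reduce coefficients mod 5: 3·t ≡ 4 (mod 5).
    The inverse of 3 mod 5 is 2 (since 3·2 = 6 = 1·5 + 1), so t ≡ 2·4 = 8 ≡ 3 (mod 5).
    Then x = 5 + 8·3 = 29, valid modulo lcm(8, 5) = 40: x ≡ 29 (mod 40).
  Combine with x ≡ 0 (mod 3): since gcd(40, 3) = 1, we get a unique residue mod 120.
    Write x = 29 + 40·t and substitute into x ≡ 0 (mod 3): 40·t ≡ 0 − 29 = -29 (mod 3).
    Reduce coefficients mod 3: 1·t ≡ 1 (mod 3).
    So t ≡ 1 (mod 3).
    Then x = 29 + 40·1 = 69, valid modulo lcm(40, 3) = 120: x ≡ 69 (mod 120).
Verify: 69 mod 8 = 5 ✓, 69 mod 5 = 4 ✓, 69 mod 3 = 0 ✓.

x ≡ 69 (mod 120).


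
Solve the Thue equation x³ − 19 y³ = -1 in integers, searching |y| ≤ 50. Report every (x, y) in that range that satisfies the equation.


The equation is x³ - 19y³ = -1. For fixed y, x³ = 19·y³ − 1, so a solution requires the RHS to be a perfect cube.
Strategy: iterate y from -50 to 50, compute RHS = 19·y³ − 1, and check whether it is a (positive or negative) perfect cube.
Check small values of y:
  y = 0: RHS = -1 = (-1)³ ⇒ x = -1 works.
  y = 1: RHS = 18 is not a perfect cube.
  y = -1: RHS = -20 is not a perfect cube.
  y = 2: RHS = 151 is not a perfect cube.
  y = -2: RHS = -153 is not a perfect cube.
  y = 3: RHS = 512 = (8)³ ⇒ x = 8 works.
  y = -3: RHS = -514 is not a perfect cube.
Continuing the search up to |y| = 50 finds no further solutions beyond those listed.
Collected solutions: (-1, 0), (8, 3).

Solutions (with |y| ≤ 50): (-1, 0), (8, 3).


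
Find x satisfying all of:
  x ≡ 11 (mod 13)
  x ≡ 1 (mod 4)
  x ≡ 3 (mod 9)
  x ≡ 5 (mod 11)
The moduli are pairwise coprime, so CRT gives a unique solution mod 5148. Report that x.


Product of moduli M = 13 · 4 · 9 · 11 = 5148.
Merge one congruence at a time:
  Start: x ≡ 11 (mod 13).
  Combine with x ≡ 1 (mod 4); new modulus lcm = 52.
    Write x = 11 + 13·t and substitute into x ≡ 1 (mod 4): 13·t ≡ 1 − 11 = -10 (mod 4).
    Reduce coefficients mod 4: 1·t ≡ 2 (mod 4).
    So t ≡ 2 (mod 4).
    Then x = 11 + 13·2 = 37, valid modulo lcm(13, 4) = 52: x ≡ 37 (mod 52).
  Combine with x ≡ 3 (mod 9); new modulus lcm = 468.
    Write x = 37 + 52·t and substitute into x ≡ 3 (mod 9): 52·t ≡ 3 − 37 = -34 (mod 9).
    Reduce coefficients mod 9: 7·t ≡ 2 (mod 9).
    The inverse of 7 mod 9 is 4 (since 7·4 = 28 = 3·9 + 1), so t ≡ 4·2 = 8 ≡ 8 (mod 9).
    Then x = 37 + 52·8 = 453, valid modulo lcm(52, 9) = 468: x ≡ 453 (mod 468).
  Combine with x ≡ 5 (mod 11); new modulus lcm = 5148.
    Write x = 453 + 468·t and substitute into x ≡ 5 (mod 11): 468·t ≡ 5 − 453 = -448 (mod 11).
    Reduce coefficients mod 11: 6·t ≡ 3 (mod 11).
    The inverse of 6 mod 11 is 2 (since 6·2 = 12 = 1·11 + 1), so t ≡ 2·3 = 6 ≡ 6 (mod 11).
    Then x = 453 + 468·6 = 3261, valid modulo lcm(468, 11) = 5148: x ≡ 3261 (mod 5148).
Verify against each original: 3261 mod 13 = 11, 3261 mod 4 = 1, 3261 mod 9 = 3, 3261 mod 11 = 5.

x ≡ 3261 (mod 5148).


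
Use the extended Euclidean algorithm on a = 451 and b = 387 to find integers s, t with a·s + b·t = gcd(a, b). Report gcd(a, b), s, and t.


Euclidean algorithm on (451, 387) — divide until remainder is 0:
  451 = 1 · 387 + 64
  387 = 6 · 64 + 3
  64 = 21 · 3 + 1
  3 = 3 · 1 + 0
gcd(451, 387) = 1.
Track Bezout coefficients alongside the remainders: start with r₀ = 451 = a·1 + b·0 (s = 1, t = 0) and r₁ = 387 = a·0 + b·1 (s = 0, t = 1); each new remainder r_{k+1} = r_{k-1} − q_k·r_k inherits s_{k+1} = s_{k-1} − q_k·s_k, t_{k+1} = t_{k-1} − q_k·t_k, so r_k = a·s_k + b·t_k at every step:
  q = 1: r = 64, s = 1 − 1·0 = 1, t = 0 − 1·1 = -1  (check: 451·1 + 387·(-1) = 64)
  q = 6: r = 3, s = 0 − 6·1 = -6, t = 1 − 6·(-1) = 7  (check: 451·(-6) + 387·7 = 3)
  q = 21: r = 1, s = 1 − 21·(-6) = 127, t = -1 − 21·7 = -148  (check: 451·127 + 387·(-148) = 1)
The row with r = 1 (the gcd) gives the Bezout coefficients s = 127, t = -148.
Result: 451 · (127) + 387 · (-148) = 1.

gcd(451, 387) = 1; s = 127, t = -148 (check: 451·127 + 387·(-148) = 1).


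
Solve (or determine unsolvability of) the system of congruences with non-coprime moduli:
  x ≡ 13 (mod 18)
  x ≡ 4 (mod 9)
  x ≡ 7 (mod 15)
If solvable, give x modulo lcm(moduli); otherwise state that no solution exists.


Moduli 18, 9, 15 are not pairwise coprime, so CRT works modulo lcm(m_i) when all pairwise compatibility conditions hold.
Pairwise compatibility: gcd(m_i, m_j) must divide a_i - a_j for every pair.
Merge one congruence at a time:
  Start: x ≡ 13 (mod 18).
  Combine with x ≡ 4 (mod 9): gcd(18, 9) = 9; 4 - 13 = -9, which IS divisible by 9, so compatible.
    Write x = 13 + 18·t and substitute into x ≡ 4 (mod 9): 18·t ≡ 4 − 13 = -9 (mod 9).
    Divide the congruence (and modulus) by g = 9: 2·t ≡ -1 (mod 1).
    Modulo 1 every t works; take t = 0.
    Then x = 13 + 18·0 = 13, valid modulo lcm(18, 9) = 18: x ≡ 13 (mod 18).
  Combine with x ≡ 7 (mod 15): gcd(18, 15) = 3; 7 - 13 = -6, which IS divisible by 3, so compatible.
    Write x = 13 + 18·t and substitute into x ≡ 7 (mod 15): 18·t ≡ 7 − 13 = -6 (mod 15).
    Divide the congruence (and modulus) by g = 3: 6·t ≡ -2 (mod 5).
    Reduce coefficients mod 5: 1·t ≡ 3 (mod 5).
    So t ≡ 3 (mod 5).
    Then x = 13 + 18·3 = 67, valid modulo lcm(18, 15) = 90: x ≡ 67 (mod 90).
Verify: 67 mod 18 = 13, 67 mod 9 = 4, 67 mod 15 = 7.

x ≡ 67 (mod 90).


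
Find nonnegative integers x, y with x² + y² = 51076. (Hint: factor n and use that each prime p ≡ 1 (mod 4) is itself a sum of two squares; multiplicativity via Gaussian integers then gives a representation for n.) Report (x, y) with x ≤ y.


Step 1: Factor n = 51076 = 2^2 · 113^2.
Step 2: Check the mod-4 condition on each prime factor: 2 = 2 (special); 113 ≡ 1 (mod 4), exponent 2.
All primes ≡ 3 (mod 4) appear to even exponent (or don't appear), so by the two-squares theorem n IS expressible as a sum of two squares.
Step 3: Build a representation. Group n = k² · m with k = 2 and m = 113 · 113 = 12769 (a product of primes ≡ 1 (mod 4)); a representation of m scales to one of n via (k·x)² + (k·y)² = k²(x² + y²). Each prime p ≡ 1 (mod 4) is itself a sum of two squares; find a² by testing p − a² for a perfect square:
  113: 113 − 1² = 112, 113 − 2² = 109, 113 − 3² = 104, 113 − 4² = 97, 113 − 5² = 88, 113 − 6² = 77, 113 − 7² = 64 = 8² ⇒ 113 = 7² + 8².
  Combine using the Brahmagupta–Fibonacci identity (a² + b²)(c² + d²) = (ac − bd)² + (ad + bc)² = (ac + bd)² + (ad − bc)²:
  113 · 113 = 12769: from (7² + 8²)(7² + 8²), take (7·7 − 8·8, 7·8 + 8·7) = (49 − 64, 56 + 56) = (-15, 112); dropping signs (only squares matter) gives (15, 112); check 15² + 112² = 225 + 12544 = 12769 ✓.
  Scale by k = 2: (2·15, 2·112) = (30, 224).
Step 4: Order so x ≤ y and verify: 30² + 224² = 900 + 50176 = 51076 = n. ✓

n = 51076 = 30² + 224² (one valid representation with x ≤ y).


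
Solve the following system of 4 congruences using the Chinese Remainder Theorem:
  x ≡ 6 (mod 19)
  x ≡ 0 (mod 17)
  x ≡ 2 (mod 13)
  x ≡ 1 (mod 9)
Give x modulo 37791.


Product of moduli M = 19 · 17 · 13 · 9 = 37791.
Merge one congruence at a time:
  Start: x ≡ 6 (mod 19).
  Combine with x ≡ 0 (mod 17); new modulus lcm = 323.
    Write x = 6 + 19·t and substitute into x ≡ 0 (mod 17): 19·t ≡ 0 − 6 = -6 (mod 17).
    Reduce coefficients mod 17: 2·t ≡ 11 (mod 17).
    The inverse of 2 mod 17 is 9 (since 2·9 = 18 = 1·17 + 1), so t ≡ 9·11 = 99 ≡ 14 (mod 17).
    Then x = 6 + 19·14 = 272, valid modulo lcm(19, 17) = 323: x ≡ 272 (mod 323).
  Combine with x ≡ 2 (mod 13); new modulus lcm = 4199.
    Write x = 272 + 323·t and substitute into x ≡ 2 (mod 13): 323·t ≡ 2 − 272 = -270 (mod 13).
    Reduce coefficients mod 13: 11·t ≡ 3 (mod 13).
    The inverse of 11 mod 13 is 6 (since 11·6 = 66 = 5·13 + 1), so t ≡ 6·3 = 18 ≡ 5 (mod 13).
    Then x = 272 + 323·5 = 1887, valid modulo lcm(323, 13) = 4199: x ≡ 1887 (mod 4199).
  Combine with x ≡ 1 (mod 9); new modulus lcm = 37791.
    Write x = 1887 + 4199·t and substitute into x ≡ 1 (mod 9): 4199·t ≡ 1 − 1887 = -1886 (mod 9).
    Reduce coefficients mod 9: 5·t ≡ 4 (mod 9).
    The inverse of 5 mod 9 is 2 (since 5·2 = 10 = 1·9 + 1), so t ≡ 2·4 = 8 ≡ 8 (mod 9).
    Then x = 1887 + 4199·8 = 35479, valid modulo lcm(4199, 9) = 37791: x ≡ 35479 (mod 37791).
Verify against each original: 35479 mod 19 = 6, 35479 mod 17 = 0, 35479 mod 13 = 2, 35479 mod 9 = 1.

x ≡ 35479 (mod 37791).


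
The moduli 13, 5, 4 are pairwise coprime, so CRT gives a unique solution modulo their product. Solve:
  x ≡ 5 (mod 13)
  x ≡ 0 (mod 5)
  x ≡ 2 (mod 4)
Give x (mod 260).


Moduli 13, 5, 4 are pairwise coprime; by CRT there is a unique solution modulo M = 13 · 5 · 4 = 260.
Solve pairwise, accumulating the modulus:
  Start with x ≡ 5 (mod 13).
  Combine with x ≡ 0 (mod 5): since gcd(13, 5) = 1, we get a unique residue mod 65.
    Write x = 5 + 13·t and substitute into x ≡ 0 (mod 5): 13·t ≡ 0 − 5 = -5 (mod 5).
    Reduce coefficients mod 5: 3·t ≡ 0 (mod 5).
    The inverse of 3 mod 5 is 2 (since 3·2 = 6 = 1·5 + 1), so t ≡ 2·0 = 0 ≡ 0 (mod 5).
    Then x = 5 + 13·0 = 5, valid modulo lcm(13, 5) = 65: x ≡ 5 (mod 65).
  Combine with x ≡ 2 (mod 4): since gcd(65, 4) = 1, we get a unique residue mod 260.
    Write x = 5 + 65·t and substitute into x ≡ 2 (mod 4): 65·t ≡ 2 − 5 = -3 (mod 4).
    Reduce coefficients mod 4: 1·t ≡ 1 (mod 4).
    So t ≡ 1 (mod 4).
    Then x = 5 + 65·1 = 70, valid modulo lcm(65, 4) = 260: x ≡ 70 (mod 260).
Verify: 70 mod 13 = 5 ✓, 70 mod 5 = 0 ✓, 70 mod 4 = 2 ✓.

x ≡ 70 (mod 260).


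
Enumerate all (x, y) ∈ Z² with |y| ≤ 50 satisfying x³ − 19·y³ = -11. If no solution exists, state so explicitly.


The equation is x³ - 19y³ = -11. For fixed y, x³ = 19·y³ − 11, so a solution requires the RHS to be a perfect cube.
Strategy: iterate y from -50 to 50, compute RHS = 19·y³ − 11, and check whether it is a (positive or negative) perfect cube.
Check small values of y:
  y = 0: RHS = -11 is not a perfect cube.
  y = 1: RHS = 8 = (2)³ ⇒ x = 2 works.
  y = -1: RHS = -30 is not a perfect cube.
  y = 2: RHS = 141 is not a perfect cube.
  y = -2: RHS = -163 is not a perfect cube.
  y = 3: RHS = 502 is not a perfect cube.
  y = -3: RHS = -524 is not a perfect cube.
Continuing the search up to |y| = 50 finds no further solutions beyond those listed.
Collected solutions: (2, 1).

Solutions (with |y| ≤ 50): (2, 1).


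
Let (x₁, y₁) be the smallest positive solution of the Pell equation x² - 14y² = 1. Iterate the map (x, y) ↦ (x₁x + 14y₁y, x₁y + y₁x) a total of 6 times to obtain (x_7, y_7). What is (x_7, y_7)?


Step 1: Find the fundamental solution (x₁, y₁) of x² - 14y² = 1.
  Expand √14 as a continued fraction. a₀ = ⌊√14⌋ = 3; iterate m_{k+1} = d_k·a_k − m_k, d_{k+1} = (14 − m_{k+1}²)/d_k, a_{k+1} = ⌊(a₀ + m_{k+1})/d_{k+1}⌋ (starting m₀ = 0, d₀ = 1), with convergents p_k = a_k·p_{k-1} + p_{k-2}, q_k = a_k·q_{k-1} + q_{k-2} (p₋₁ = 1, q₋₁ = 0):
  k = 0: a₀ = 3; p₀/q₀ = 3/1; p₀² − 14·q₀² = 9 − 14 = -5.
  k = 1: m = 3, d = 5, a = ⌊(3 + 3)/5⌋ = 1; p/q = (1·3 + 1)/(1·1 + 0) = 4/1; p² − 14·q² = 16 − 14 = 2.
  k = 2: m = 2, d = 2, a = ⌊(3 + 2)/2⌋ = 2; p/q = (2·4 + 3)/(2·1 + 1) = 11/3; p² − 14·q² = 121 − 126 = -5.
  k = 3: m = 2, d = 5, a = ⌊(3 + 2)/5⌋ = 1; p/q = (1·11 + 4)/(1·3 + 1) = 15/4; p² − 14·q² = 225 − 224 = 1.
  The first convergent with p² − 14·q² = 1 gives the fundamental solution (x₁, y₁) = (15, 4).
Step 2: Apply the recurrence (x_{n+1}, y_{n+1}) = (x₁x_n + 14y₁y_n, x₁y_n + y₁x_n) repeatedly.
  From (x_1, y_1) = (15, 4): x_2 = 15·15 + 14·4·4 = 449; y_2 = 15·4 + 4·15 = 120.
  From (x_2, y_2) = (449, 120): x_3 = 15·449 + 14·4·120 = 13455; y_3 = 15·120 + 4·449 = 3596.
  From (x_3, y_3) = (13455, 3596): x_4 = 15·13455 + 14·4·3596 = 403201; y_4 = 15·3596 + 4·13455 = 107760.
  From (x_4, y_4) = (403201, 107760): x_5 = 15·403201 + 14·4·107760 = 12082575; y_5 = 15·107760 + 4·403201 = 3229204.
  From (x_5, y_5) = (12082575, 3229204): x_6 = 15·12082575 + 14·4·3229204 = 362074049; y_6 = 15·3229204 + 4·12082575 = 96768360.
  From (x_6, y_6) = (362074049, 96768360): x_7 = 15·362074049 + 14·4·96768360 = 10850138895; y_7 = 15·96768360 + 4·362074049 = 2899821596.
Step 3: Verify x_7² - 14·y_7² = 117725514040791821025 - 117725514040791821024 = 1 (should be 1). ✓

(x_1, y_1) = (15, 4); (x_7, y_7) = (10850138895, 2899821596).


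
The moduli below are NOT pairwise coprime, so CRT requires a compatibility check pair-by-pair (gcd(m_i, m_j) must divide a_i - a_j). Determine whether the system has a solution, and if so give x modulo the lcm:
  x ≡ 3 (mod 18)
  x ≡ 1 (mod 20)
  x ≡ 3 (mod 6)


Moduli 18, 20, 6 are not pairwise coprime, so CRT works modulo lcm(m_i) when all pairwise compatibility conditions hold.
Pairwise compatibility: gcd(m_i, m_j) must divide a_i - a_j for every pair.
Merge one congruence at a time:
  Start: x ≡ 3 (mod 18).
  Combine with x ≡ 1 (mod 20): gcd(18, 20) = 2; 1 - 3 = -2, which IS divisible by 2, so compatible.
    Write x = 3 + 18·t and substitute into x ≡ 1 (mod 20): 18·t ≡ 1 − 3 = -2 (mod 20).
    Divide the congruence (and modulus) by g = 2: 9·t ≡ -1 (mod 10).
    Reduce coefficients mod 10: 9·t ≡ 9 (mod 10).
    The inverse of 9 mod 10 is 9 (since 9·9 = 81 = 8·10 + 1), so t ≡ 9·9 = 81 ≡ 1 (mod 10).
    Then x = 3 + 18·1 = 21, valid modulo lcm(18, 20) = 180: x ≡ 21 (mod 180).
  Combine with x ≡ 3 (mod 6): gcd(180, 6) = 6; 3 - 21 = -18, which IS divisible by 6, so compatible.
    Write x = 21 + 180·t and substitute into x ≡ 3 (mod 6): 180·t ≡ 3 − 21 = -18 (mod 6).
    Divide the congruence (and modulus) by g = 6: 30·t ≡ -3 (mod 1).
    Modulo 1 every t works; take t = 0.
    Then x = 21 + 180·0 = 21, valid modulo lcm(180, 6) = 180: x ≡ 21 (mod 180).
Verify: 21 mod 18 = 3, 21 mod 20 = 1, 21 mod 6 = 3.

x ≡ 21 (mod 180).


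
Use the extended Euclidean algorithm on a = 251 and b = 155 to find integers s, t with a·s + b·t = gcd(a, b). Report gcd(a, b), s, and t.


Euclidean algorithm on (251, 155) — divide until remainder is 0:
  251 = 1 · 155 + 96
  155 = 1 · 96 + 59
  96 = 1 · 59 + 37
  59 = 1 · 37 + 22
  37 = 1 · 22 + 15
  22 = 1 · 15 + 7
  15 = 2 · 7 + 1
  7 = 7 · 1 + 0
gcd(251, 155) = 1.
Track Bezout coefficients alongside the remainders: start with r₀ = 251 = a·1 + b·0 (s = 1, t = 0) and r₁ = 155 = a·0 + b·1 (s = 0, t = 1); each new remainder r_{k+1} = r_{k-1} − q_k·r_k inherits s_{k+1} = s_{k-1} − q_k·s_k, t_{k+1} = t_{k-1} − q_k·t_k, so r_k = a·s_k + b·t_k at every step:
  q = 1: r = 96, s = 1 − 1·0 = 1, t = 0 − 1·1 = -1  (check: 251·1 + 155·(-1) = 96)
  q = 1: r = 59, s = 0 − 1·1 = -1, t = 1 − 1·(-1) = 2  (check: 251·(-1) + 155·2 = 59)
  q = 1: r = 37, s = 1 − 1·(-1) = 2, t = -1 − 1·2 = -3  (check: 251·2 + 155·(-3) = 37)
  q = 1: r = 22, s = -1 − 1·2 = -3, t = 2 − 1·(-3) = 5  (check: 251·(-3) + 155·5 = 22)
  q = 1: r = 15, s = 2 − 1·(-3) = 5, t = -3 − 1·5 = -8  (check: 251·5 + 155·(-8) = 15)
  q = 1: r = 7, s = -3 − 1·5 = -8, t = 5 − 1·(-8) = 13  (check: 251·(-8) + 155·13 = 7)
  q = 2: r = 1, s = 5 − 2·(-8) = 21, t = -8 − 2·13 = -34  (check: 251·21 + 155·(-34) = 1)
The row with r = 1 (the gcd) gives the Bezout coefficients s = 21, t = -34.
Result: 251 · (21) + 155 · (-34) = 1.

gcd(251, 155) = 1; s = 21, t = -34 (check: 251·21 + 155·(-34) = 1).


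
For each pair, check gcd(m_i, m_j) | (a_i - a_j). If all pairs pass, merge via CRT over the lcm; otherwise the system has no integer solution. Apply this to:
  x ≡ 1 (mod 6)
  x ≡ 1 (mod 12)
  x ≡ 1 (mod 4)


Moduli 6, 12, 4 are not pairwise coprime, so CRT works modulo lcm(m_i) when all pairwise compatibility conditions hold.
Pairwise compatibility: gcd(m_i, m_j) must divide a_i - a_j for every pair.
Merge one congruence at a time:
  Start: x ≡ 1 (mod 6).
  Combine with x ≡ 1 (mod 12): gcd(6, 12) = 6; 1 - 1 = 0, which IS divisible by 6, so compatible.
    Write x = 1 + 6·t and substitute into x ≡ 1 (mod 12): 6·t ≡ 1 − 1 = 0 (mod 12).
    Divide the congruence (and modulus) by g = 6: 1·t ≡ 0 (mod 2).
    So t ≡ 0 (mod 2).
    Then x = 1 + 6·0 = 1, valid modulo lcm(6, 12) = 12: x ≡ 1 (mod 12).
  Combine with x ≡ 1 (mod 4): gcd(12, 4) = 4; 1 - 1 = 0, which IS divisible by 4, so compatible.
    Write x = 1 + 12·t and substitute into x ≡ 1 (mod 4): 12·t ≡ 1 − 1 = 0 (mod 4).
    Divide the congruence (and modulus) by g = 4: 3·t ≡ 0 (mod 1).
    Modulo 1 every t works; take t = 0.
    Then x = 1 + 12·0 = 1, valid modulo lcm(12, 4) = 12: x ≡ 1 (mod 12).
Verify: 1 mod 6 = 1, 1 mod 12 = 1, 1 mod 4 = 1.

x ≡ 1 (mod 12).


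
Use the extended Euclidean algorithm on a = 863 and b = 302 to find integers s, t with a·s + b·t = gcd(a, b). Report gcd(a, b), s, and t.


Euclidean algorithm on (863, 302) — divide until remainder is 0:
  863 = 2 · 302 + 259
  302 = 1 · 259 + 43
  259 = 6 · 43 + 1
  43 = 43 · 1 + 0
gcd(863, 302) = 1.
Track Bezout coefficients alongside the remainders: start with r₀ = 863 = a·1 + b·0 (s = 1, t = 0) and r₁ = 302 = a·0 + b·1 (s = 0, t = 1); each new remainder r_{k+1} = r_{k-1} − q_k·r_k inherits s_{k+1} = s_{k-1} − q_k·s_k, t_{k+1} = t_{k-1} − q_k·t_k, so r_k = a·s_k + b·t_k at every step:
  q = 2: r = 259, s = 1 − 2·0 = 1, t = 0 − 2·1 = -2  (check: 863·1 + 302·(-2) = 259)
  q = 1: r = 43, s = 0 − 1·1 = -1, t = 1 − 1·(-2) = 3  (check: 863·(-1) + 302·3 = 43)
  q = 6: r = 1, s = 1 − 6·(-1) = 7, t = -2 − 6·3 = -20  (check: 863·7 + 302·(-20) = 1)
The row with r = 1 (the gcd) gives the Bezout coefficients s = 7, t = -20.
Result: 863 · (7) + 302 · (-20) = 1.

gcd(863, 302) = 1; s = 7, t = -20 (check: 863·7 + 302·(-20) = 1).


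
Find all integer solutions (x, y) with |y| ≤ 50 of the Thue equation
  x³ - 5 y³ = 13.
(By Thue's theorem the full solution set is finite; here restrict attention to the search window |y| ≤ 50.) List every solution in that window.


The equation is x³ - 5y³ = 13. For fixed y, x³ = 5·y³ + 13, so a solution requires the RHS to be a perfect cube.
Strategy: iterate y from -50 to 50, compute RHS = 5·y³ + 13, and check whether it is a (positive or negative) perfect cube.
Check small values of y:
  y = 0: RHS = 13 is not a perfect cube.
  y = 1: RHS = 18 is not a perfect cube.
  y = -1: RHS = 8 = (2)³ ⇒ x = 2 works.
  y = 2: RHS = 53 is not a perfect cube.
  y = -2: RHS = -27 = (-3)³ ⇒ x = -3 works.
  y = 3: RHS = 148 is not a perfect cube.
  y = -3: RHS = -122 is not a perfect cube.
Continuing, at y = 7: RHS = 1728 = (12)³ ⇒ x = 12 works.
Searching the remaining y in |y| ≤ 50 finds no further solutions.
Collected solutions: (2, -1), (-3, -2), (12, 7).

Solutions (with |y| ≤ 50): (2, -1), (-3, -2), (12, 7).
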